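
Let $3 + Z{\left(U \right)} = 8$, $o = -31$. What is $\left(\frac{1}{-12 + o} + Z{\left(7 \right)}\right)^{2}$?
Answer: $\frac{45796}{1849} \approx 24.768$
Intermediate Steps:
$Z{\left(U \right)} = 5$ ($Z{\left(U \right)} = -3 + 8 = 5$)
$\left(\frac{1}{-12 + o} + Z{\left(7 \right)}\right)^{2} = \left(\frac{1}{-12 - 31} + 5\right)^{2} = \left(\frac{1}{-43} + 5\right)^{2} = \left(- \frac{1}{43} + 5\right)^{2} = \left(\frac{214}{43}\right)^{2} = \frac{45796}{1849}$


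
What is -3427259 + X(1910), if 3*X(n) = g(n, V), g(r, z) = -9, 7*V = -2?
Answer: -3427262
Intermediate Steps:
V = -2/7 (V = (1/7)*(-2) = -2/7 ≈ -0.28571)
X(n) = -3 (X(n) = (1/3)*(-9) = -3)
-3427259 + X(1910) = -3427259 - 3 = -3427262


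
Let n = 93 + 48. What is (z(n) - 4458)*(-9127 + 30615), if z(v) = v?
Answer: -92763696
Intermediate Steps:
n = 141
(z(n) - 4458)*(-9127 + 30615) = (141 - 4458)*(-9127 + 30615) = -4317*21488 = -92763696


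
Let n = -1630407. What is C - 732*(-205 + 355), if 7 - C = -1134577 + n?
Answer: 2655191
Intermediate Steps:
C = 2764991 (C = 7 - (-1134577 - 1630407) = 7 - 1*(-2764984) = 7 + 2764984 = 2764991)
C - 732*(-205 + 355) = 2764991 - 732*(-205 + 355) = 2764991 - 732*150 = 2764991 - 1*109800 = 2764991 - 109800 = 2655191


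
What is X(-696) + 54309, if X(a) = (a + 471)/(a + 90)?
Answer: 10970493/202 ≈ 54309.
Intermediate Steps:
X(a) = (471 + a)/(90 + a)
X(-696) + 54309 = (471 - 696)/(90 - 696) + 54309 = -225/(-606) + 54309 = -1/606*(-225) + 54309 = 75/202 + 54309 = 10970493/202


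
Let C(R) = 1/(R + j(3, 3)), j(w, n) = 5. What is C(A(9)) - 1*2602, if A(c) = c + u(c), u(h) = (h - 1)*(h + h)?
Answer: -411115/158 ≈ -2602.0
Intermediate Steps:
u(h) = 2*h*(-1 + h) (u(h) = (-1 + h)*(2*h) = 2*h*(-1 + h))
A(c) = c + 2*c*(-1 + c)
C(R) = 1/(5 + R) (C(R) = 1/(R + 5) = 1/(5 + R))
C(A(9)) - 1*2602 = 1/(5 + 9*(-1 + 2*9)) - 1*2602 = 1/(5 + 9*(-1 + 18)) - 2602 = 1/(5 + 9*17) - 2602 = 1/(5 + 153) - 2602 = 1/158 - 2602 = -411115/158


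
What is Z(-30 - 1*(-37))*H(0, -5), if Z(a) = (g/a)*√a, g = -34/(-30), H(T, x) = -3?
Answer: -17*√7/35 ≈ -1.2851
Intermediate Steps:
g = 17/15 (g = -34*(-1/30) = 17/15 ≈ 1.1333)
Z(a) = 17/(15*√a) (Z(a) = (17/(15*a))*√a = 17/(15*√a))
Z(-30 - 1*(-37))*H(0, -5) = (17/(15*√(-30 - 1*(-37))))*(-3) = (17/(15*√(-30 + 37)))*(-3) = (17/(15*√7))*(-3) = (17*(√7/7)/15)*(-3) = (17*√7/105)*(-3) = -17*√7/35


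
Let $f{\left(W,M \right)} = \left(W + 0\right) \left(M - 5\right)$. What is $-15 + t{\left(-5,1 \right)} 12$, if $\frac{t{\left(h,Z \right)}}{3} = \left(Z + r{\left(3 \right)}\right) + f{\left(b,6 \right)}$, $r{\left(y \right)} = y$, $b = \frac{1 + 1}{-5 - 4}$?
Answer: $121$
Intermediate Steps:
$b = - \frac{2}{9}$ ($b = \frac{2}{-9} = 2 \left(- \frac{1}{9}\right) = - \frac{2}{9} \approx -0.22222$)
$f{\left(W,M \right)} = W \left(-5 + M\right)$
$t{\left(h,Z \right)} = \frac{25}{3} + 3 Z$ ($t{\left(h,Z \right)} = 3 \left(\left(Z + 3\right) - \frac{2 \left(-5 + 6\right)}{9}\right) = 3 \left(\left(3 + Z\right) - \frac{2}{9}\right) = 3 \left(\frac{25}{9} + Z\right) = \frac{25}{3} + 3 Z$)
$-15 + t{\left(-5,1 \right)} 12 = -15 + \left(\frac{25}{3} + 3 \cdot 1\right) 12 = -15 + \left(\frac{25}{3} + 3\right) 12 = -15 + \frac{34}{3} \cdot 12 = -15 + 136 = 121$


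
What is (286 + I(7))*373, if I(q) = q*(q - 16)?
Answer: 83179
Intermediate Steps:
I(q) = q*(-16 + q)
(286 + I(7))*373 = (286 + 7*(-16 + 7))*373 = (286 + 7*(-9))*373 = (286 - 63)*373 = 223*373 = 83179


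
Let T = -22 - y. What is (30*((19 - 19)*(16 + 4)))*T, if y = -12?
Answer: 0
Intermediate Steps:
T = -10 (T = -22 - 1*(-12) = -22 + 12 = -10)
(30*((19 - 19)*(16 + 4)))*T = (30*((19 - 19)*(16 + 4)))*(-10) = (30*(0*20))*(-10) = (30*0)*(-10) = 0*(-10) = 0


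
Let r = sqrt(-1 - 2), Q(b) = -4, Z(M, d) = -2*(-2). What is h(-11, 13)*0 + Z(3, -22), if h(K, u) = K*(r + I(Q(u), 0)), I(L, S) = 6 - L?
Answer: 4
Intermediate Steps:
Z(M, d) = 4
r = I*sqrt(3) (r = sqrt(-3) = I*sqrt(3) ≈ 1.732*I)
h(K, u) = K*(10 + I*sqrt(3)) (h(K, u) = K*(I*sqrt(3) + (6 - 1*(-4))) = K*(I*sqrt(3) + (6 + 4)) = K*(I*sqrt(3) + 10) = K*(10 + I*sqrt(3)))
h(-11, 13)*0 + Z(3, -22) = -11*(10 + I*sqrt(3))*0 + 4 = (-110 - 11*I*sqrt(3))*0 + 4 = 0 + 4 = 4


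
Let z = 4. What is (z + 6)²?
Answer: 100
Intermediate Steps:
(z + 6)² = (4 + 6)² = 10² = 100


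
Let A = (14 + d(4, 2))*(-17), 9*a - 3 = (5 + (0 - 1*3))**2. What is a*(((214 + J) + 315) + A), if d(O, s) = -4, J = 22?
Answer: 889/3 ≈ 296.33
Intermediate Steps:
a = 7/9 (a = 1/3 + (5 + (0 - 1*3))**2/9 = 1/3 + (5 + (0 - 3))**2/9 = 1/3 + (5 - 3)**2/9 = 1/3 + (1/9)*2**2 = 1/3 + (1/9)*4 = 1/3 + 4/9 = 7/9 ≈ 0.77778)
A = -170 (A = (14 - 4)*(-17) = 10*(-17) = -170)
a*(((214 + J) + 315) + A) = 7*(((214 + 22) + 315) - 170)/9 = 7*((236 + 315) - 170)/9 = 7*(551 - 170)/9 = (7/9)*381 = 889/3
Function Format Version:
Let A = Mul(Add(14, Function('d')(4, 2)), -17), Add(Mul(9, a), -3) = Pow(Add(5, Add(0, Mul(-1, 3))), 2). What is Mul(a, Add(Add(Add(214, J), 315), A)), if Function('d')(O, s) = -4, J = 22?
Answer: Rational(889, 3) ≈ 296.33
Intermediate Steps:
a = Rational(7, 9) (a = Add(Rational(1, 3), Mul(Rational(1, 9), Pow(Add(5, Add(0, Mul(-1, 3))), 2))) = Add(Rational(1, 3), Mul(Rational(1, 9), Pow(Add(5, Add(0, -3)), 2))) = Add(Rational(1, 3), Mul(Rational(1, 9), Pow(Add(5, -3), 2))) = Add(Rational(1, 3), Mul(Rational(1, 9), Pow(2, 2))) = Add(Rational(1, 3), Mul(Rational(1, 9), 4)) = Add(Rational(1, 3), Rational(4, 9)) = Rational(7, 9) ≈ 0.77778)
A = -170 (A = Mul(Add(14, -4), -17) = Mul(10, -17) = -170)
Mul(a, Add(Add(Add(214, J), 315), A)) = Mul(Rational(7, 9), Add(Add(Add(214, 22), 315), -170)) = Mul(Rational(7, 9), Add(Add(236, 315), -170)) = Mul(Rational(7, 9), Add(551, -170)) = Mul(Rational(7, 9), 381) = Rational(889, 3)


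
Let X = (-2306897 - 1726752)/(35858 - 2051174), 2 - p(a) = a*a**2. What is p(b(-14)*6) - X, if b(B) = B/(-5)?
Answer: -1194486231589/251914500 ≈ -4741.6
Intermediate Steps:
b(B) = -B/5 (b(B) = B*(-1/5) = -B/5)
p(a) = 2 - a**3 (p(a) = 2 - a*a**2 = 2 - a**3)
X = 4033649/2015316 (X = -4033649/(-2015316) = -4033649*(-1/2015316) = 4033649/2015316 ≈ 2.0015)
p(b(-14)*6) - X = (2 - (-1/5*(-14)*6)**3) - 1*4033649/2015316 = (2 - ((14/5)*6)**3) - 4033649/2015316 = (2 - (84/5)**3) - 4033649/2015316 = (2 - 1*592704/125) - 4033649/2015316 = (2 - 592704/125) - 4033649/2015316 = -592454/125 - 4033649/2015316 = -1194486231589/251914500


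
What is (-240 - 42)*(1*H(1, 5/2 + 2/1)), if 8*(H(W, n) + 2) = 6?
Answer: 705/2 ≈ 352.50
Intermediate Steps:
H(W, n) = -5/4 (H(W, n) = -2 + (1/8)*6 = -2 + 3/4 = -5/4)
(-240 - 42)*(1*H(1, 5/2 + 2/1)) = (-240 - 42)*(1*(-5/4)) = -282*(-5/4) = 705/2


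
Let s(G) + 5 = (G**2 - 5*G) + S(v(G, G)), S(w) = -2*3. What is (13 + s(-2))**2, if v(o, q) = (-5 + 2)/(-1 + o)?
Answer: 256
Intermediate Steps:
v(o, q) = -3/(-1 + o)
S(w) = -6
s(G) = -11 + G**2 - 5*G (s(G) = -5 + ((G**2 - 5*G) - 6) = -5 + (-6 + G**2 - 5*G) = -11 + G**2 - 5*G)
(13 + s(-2))**2 = (13 + (-11 + (-2)**2 - 5*(-2)))**2 = (13 + (-11 + 4 + 10))**2 = (13 + 3)**2 = 16**2 = 256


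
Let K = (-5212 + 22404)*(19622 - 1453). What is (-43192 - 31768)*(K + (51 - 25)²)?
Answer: -23414664815040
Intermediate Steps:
K = 312361448 (K = 17192*18169 = 312361448)
(-43192 - 31768)*(K + (51 - 25)²) = (-43192 - 31768)*(312361448 + (51 - 25)²) = -74960*(312361448 + 26²) = -74960*(312361448 + 676) = -74960*312362124 = -23414664815040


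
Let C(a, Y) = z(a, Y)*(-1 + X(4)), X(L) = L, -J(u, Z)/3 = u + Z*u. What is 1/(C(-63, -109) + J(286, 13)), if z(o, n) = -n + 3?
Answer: -1/11676 ≈ -8.5646e-5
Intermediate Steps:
J(u, Z) = -3*u - 3*Z*u (J(u, Z) = -3*(u + Z*u) = -3*u - 3*Z*u)
z(o, n) = 3 - n
C(a, Y) = 9 - 3*Y (C(a, Y) = (3 - Y)*(-1 + 4) = (3 - Y)*3 = 9 - 3*Y)
1/(C(-63, -109) + J(286, 13)) = 1/((9 - 3*(-109)) - 3*286*(1 + 13)) = 1/((9 + 327) - 3*286*14) = 1/(336 - 12012) = 1/(-11676) = -1/11676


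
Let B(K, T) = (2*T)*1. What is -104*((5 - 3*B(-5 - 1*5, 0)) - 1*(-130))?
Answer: -14040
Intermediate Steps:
B(K, T) = 2*T
-104*((5 - 3*B(-5 - 1*5, 0)) - 1*(-130)) = -104*((5 - 6*0) - 1*(-130)) = -104*((5 - 3*0) + 130) = -104*((5 + 0) + 130) = -104*(5 + 130) = -104*135 = -14040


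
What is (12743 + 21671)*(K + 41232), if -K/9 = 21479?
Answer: -5233646706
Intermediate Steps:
K = -193311 (K = -9*21479 = -193311)
(12743 + 21671)*(K + 41232) = (12743 + 21671)*(-193311 + 41232) = 34414*(-152079) = -5233646706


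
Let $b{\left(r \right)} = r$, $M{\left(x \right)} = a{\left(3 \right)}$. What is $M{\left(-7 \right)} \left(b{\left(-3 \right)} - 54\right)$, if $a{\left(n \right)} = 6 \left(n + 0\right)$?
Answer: $-1026$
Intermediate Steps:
$a{\left(n \right)} = 6 n$
$M{\left(x \right)} = 18$ ($M{\left(x \right)} = 6 \cdot 3 = 18$)
$M{\left(-7 \right)} \left(b{\left(-3 \right)} - 54\right) = 18 \left(-3 - 54\right) = 18 \left(-57\right) = -1026$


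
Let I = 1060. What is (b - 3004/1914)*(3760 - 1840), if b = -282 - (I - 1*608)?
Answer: -450521600/319 ≈ -1.4123e+6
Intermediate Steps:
b = -734 (b = -282 - (1060 - 1*608) = -282 - (1060 - 608) = -282 - 1*452 = -282 - 452 = -734)
(b - 3004/1914)*(3760 - 1840) = (-734 - 3004/1914)*(3760 - 1840) = (-734 - 3004*1/1914)*1920 = (-734 - 1502/957)*1920 = -703940/957*1920 = -450521600/319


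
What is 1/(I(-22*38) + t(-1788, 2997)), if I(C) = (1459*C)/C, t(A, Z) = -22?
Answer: 1/1437 ≈ 0.00069589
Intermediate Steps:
I(C) = 1459
1/(I(-22*38) + t(-1788, 2997)) = 1/(1459 - 22) = 1/1437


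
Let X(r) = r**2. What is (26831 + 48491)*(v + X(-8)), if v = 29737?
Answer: 2244670922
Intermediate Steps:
(26831 + 48491)*(v + X(-8)) = (26831 + 48491)*(29737 + (-8)**2) = 75322*(29737 + 64) = 75322*29801 = 2244670922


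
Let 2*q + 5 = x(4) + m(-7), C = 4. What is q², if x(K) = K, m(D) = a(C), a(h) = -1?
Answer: 1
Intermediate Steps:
m(D) = -1
q = -1 (q = -5/2 + (4 - 1)/2 = -5/2 + (½)*3 = -5/2 + 3/2 = -1)
q² = (-1)² = 1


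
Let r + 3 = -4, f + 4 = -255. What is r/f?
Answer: 1/37 ≈ 0.027027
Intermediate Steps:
f = -259 (f = -4 - 255 = -259)
r = -7 (r = -3 - 4 = -7)
r/f = -7/(-259) = -1/259*(-7) = 1/37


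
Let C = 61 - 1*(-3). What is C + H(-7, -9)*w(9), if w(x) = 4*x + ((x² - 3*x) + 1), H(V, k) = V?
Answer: -573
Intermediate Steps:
C = 64 (C = 61 + 3 = 64)
w(x) = 1 + x + x² (w(x) = 4*x + (1 + x² - 3*x) = 1 + x + x²)
C + H(-7, -9)*w(9) = 64 - 7*(1 + 9 + 9²) = 64 - 7*(1 + 9 + 81) = 64 - 7*91 = 64 - 637 = -573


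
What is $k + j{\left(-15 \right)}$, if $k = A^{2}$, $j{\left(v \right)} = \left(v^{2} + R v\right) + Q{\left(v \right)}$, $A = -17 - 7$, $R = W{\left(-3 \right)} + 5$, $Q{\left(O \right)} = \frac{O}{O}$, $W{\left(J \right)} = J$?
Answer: $772$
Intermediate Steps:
$Q{\left(O \right)} = 1$
$R = 2$ ($R = -3 + 5 = 2$)
$A = -24$
$j{\left(v \right)} = 1 + v^{2} + 2 v$ ($j{\left(v \right)} = \left(v^{2} + 2 v\right) + 1 = 1 + v^{2} + 2 v$)
$k = 576$ ($k = \left(-24\right)^{2} = 576$)
$k + j{\left(-15 \right)} = 576 + \left(1 + \left(-15\right)^{2} + 2 \left(-15\right)\right) = 576 + \left(1 + 225 - 30\right) = 576 + 196 = 772$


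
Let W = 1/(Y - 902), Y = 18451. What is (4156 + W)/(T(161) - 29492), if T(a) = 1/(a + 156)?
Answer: -7706655155/54688317229 ≈ -0.14092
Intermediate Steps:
W = 1/17549 (W = 1/(18451 - 902) = 1/17549 ≈ 5.6983e-5)
T(a) = 1/(156 + a)
(4156 + W)/(T(161) - 29492) = (4156 + 1/17549)/(1/(156 + 161) - 29492) = 72933645/(17549*(1/317 - 29492)) = 72933645/(17549*(-9348963/317)) = (72933645/17549)*(-317/9348963) = -7706655155/54688317229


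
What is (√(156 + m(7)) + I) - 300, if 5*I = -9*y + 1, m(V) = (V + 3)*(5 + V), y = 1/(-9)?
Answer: -1498/5 + 2*√69 ≈ -282.99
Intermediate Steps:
y = -⅑ ≈ -0.11111
m(V) = (3 + V)*(5 + V)
I = ⅖ (I = (-9*(-⅑) + 1)/5 = (1 + 1)/5 = (⅕)*2 = ⅖ ≈ 0.40000)
(√(156 + m(7)) + I) - 300 = (√(156 + (15 + 7² + 8*7)) + ⅖) - 300 = (√(156 + (15 + 49 + 56)) + ⅖) - 300 = (√(156 + 120) + ⅖) - 300 = (√276 + ⅖) - 300 = (2*√69 + ⅖) - 300 = (⅖ + 2*√69) - 300 = -1498/5 + 2*√69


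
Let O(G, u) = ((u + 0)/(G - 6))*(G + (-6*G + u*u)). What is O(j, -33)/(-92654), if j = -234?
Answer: -24849/7412320 ≈ -0.0033524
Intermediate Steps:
O(G, u) = u*(u² - 5*G)/(-6 + G) (O(G, u) = (u/(-6 + G))*(G + (-6*G + u²)) = (u/(-6 + G))*(G + (u² - 6*G)) = (u/(-6 + G))*(u² - 5*G) = u*(u² - 5*G)/(-6 + G))
O(j, -33)/(-92654) = -33*((-33)² - 5*(-234))/(-6 - 234)/(-92654) = -33*(1089 + 1170)/(-240)*(-1/92654) = -33*(-1/240)*2259*(-1/92654) = (24849/80)*(-1/92654) = -24849/7412320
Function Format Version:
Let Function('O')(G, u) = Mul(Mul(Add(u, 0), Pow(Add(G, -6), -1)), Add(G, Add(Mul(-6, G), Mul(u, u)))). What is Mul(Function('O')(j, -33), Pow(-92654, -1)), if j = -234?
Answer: Rational(-24849, 7412320) ≈ -0.0033524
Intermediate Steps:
Function('O')(G, u) = Mul(u, Pow(Add(-6, G), -1), Add(Pow(u, 2), Mul(-5, G))) (Function('O')(G, u) = Mul(Mul(u, Pow(Add(-6, G), -1)), Add(G, Add(Mul(-6, G), Pow(u, 2)))) = Mul(Mul(u, Pow(Add(-6, G), -1)), Add(G, Add(Pow(u, 2), Mul(-6, G)))) = Mul(Mul(u, Pow(Add(-6, G), -1)), Add(Pow(u, 2), Mul(-5, G))) = Mul(u, Pow(Add(-6, G), -1), Add(Pow(u, 2), Mul(-5, G))))
Mul(Function('O')(j, -33), Pow(-92654, -1)) = Mul(Mul(-33, Pow(Add(-6, -234), -1), Add(Pow(-33, 2), Mul(-5, -234))), Pow(-92654, -1)) = Mul(Mul(-33, Pow(-240, -1), Add(1089, 1170)), Rational(-1, 92654)) = Mul(Mul(-33, Rational(-1, 240), 2259), Rational(-1, 92654)) = Mul(Rational(24849, 80), Rational(-1, 92654)) = Rational(-24849, 7412320)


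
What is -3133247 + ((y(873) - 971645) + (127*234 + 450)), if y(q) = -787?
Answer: -4075511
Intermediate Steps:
-3133247 + ((y(873) - 971645) + (127*234 + 450)) = -3133247 + ((-787 - 971645) + (127*234 + 450)) = -3133247 + (-972432 + (29718 + 450)) = -3133247 + (-972432 + 30168) = -3133247 - 942264 = -4075511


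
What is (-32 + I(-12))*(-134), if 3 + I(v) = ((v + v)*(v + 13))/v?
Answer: 4422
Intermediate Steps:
I(v) = 23 + 2*v (I(v) = -3 + ((v + v)*(v + 13))/v = -3 + ((2*v)*(13 + v))/v = -3 + (2*v*(13 + v))/v = -3 + (26 + 2*v) = 23 + 2*v)
(-32 + I(-12))*(-134) = (-32 + (23 + 2*(-12)))*(-134) = (-32 + (23 - 24))*(-134) = (-32 - 1)*(-134) = -33*(-134) = 4422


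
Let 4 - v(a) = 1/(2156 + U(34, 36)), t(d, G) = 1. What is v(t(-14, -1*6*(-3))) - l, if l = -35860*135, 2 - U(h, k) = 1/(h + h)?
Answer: 710398124204/146743 ≈ 4.8411e+6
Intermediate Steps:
U(h, k) = 2 - 1/(2*h) (U(h, k) = 2 - 1/(h + h) = 2 - 1/(2*h))
v(a) = 586904/146743 (v(a) = 4 - 1/(2156 + (2 - ½/34)) = 4 - 1/(2156 + (2 - ½*1/34)) = 4 - 1/(2156 + (2 - 1/68)) = 4 - 1/(2156 + 135/68) = 4 - 1/146743/68 = 4 - 1*68/146743 = 4 - 68/146743 = 586904/146743)
l = -4841100
v(t(-14, -1*6*(-3))) - l = 586904/146743 - 1*(-4841100) = 586904/146743 + 4841100 = 710398124204/146743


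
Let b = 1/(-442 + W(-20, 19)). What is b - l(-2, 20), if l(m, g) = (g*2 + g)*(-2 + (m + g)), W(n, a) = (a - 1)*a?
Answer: -96001/100 ≈ -960.01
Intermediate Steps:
W(n, a) = a*(-1 + a) (W(n, a) = (-1 + a)*a = a*(-1 + a))
l(m, g) = 3*g*(-2 + g + m) (l(m, g) = (2*g + g)*(-2 + (g + m)) = (3*g)*(-2 + g + m) = 3*g*(-2 + g + m))
b = -1/100 (b = 1/(-442 + 19*(-1 + 19)) = 1/(-442 + 19*18) = 1/(-442 + 342) = 1/(-100) = -1/100 ≈ -0.010000)
b - l(-2, 20) = -1/100 - 3*20*(-2 + 20 - 2) = -1/100 - 3*20*16 = -1/100 - 1*960 = -1/100 - 960 = -96001/100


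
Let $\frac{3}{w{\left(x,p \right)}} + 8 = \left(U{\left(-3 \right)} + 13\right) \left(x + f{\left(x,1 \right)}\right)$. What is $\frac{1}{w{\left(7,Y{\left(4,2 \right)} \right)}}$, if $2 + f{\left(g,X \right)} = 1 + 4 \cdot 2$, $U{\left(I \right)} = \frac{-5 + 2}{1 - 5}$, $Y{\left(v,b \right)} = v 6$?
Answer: $\frac{123}{2} \approx 61.5$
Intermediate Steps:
$Y{\left(v,b \right)} = 6 v$
$U{\left(I \right)} = \frac{3}{4}$ ($U{\left(I \right)} = - \frac{3}{-4} = \left(-3\right) \left(- \frac{1}{4}\right) = \frac{3}{4}$)
$f{\left(g,X \right)} = 7$ ($f{\left(g,X \right)} = -2 + \left(1 + 4 \cdot 2\right) = -2 + \left(1 + 8\right) = -2 + 9 = 7$)
$w{\left(x,p \right)} = \frac{3}{\frac{353}{4} + \frac{55 x}{4}}$ ($w{\left(x,p \right)} = \frac{3}{-8 + \left(\frac{3}{4} + 13\right) \left(x + 7\right)} = \frac{3}{-8 + \frac{55 \left(7 + x\right)}{4}} = \frac{3}{-8 + \left(\frac{385}{4} + \frac{55 x}{4}\right)} = \frac{3}{\frac{353}{4} + \frac{55 x}{4}}$)
$\frac{1}{w{\left(7,Y{\left(4,2 \right)} \right)}} = \frac{1}{12 \frac{1}{353 + 55 \cdot 7}} = \frac{1}{12 \frac{1}{353 + 385}} = \frac{1}{12 \cdot \frac{1}{738}} = \frac{1}{\frac{2}{123}} = \frac{123}{2}$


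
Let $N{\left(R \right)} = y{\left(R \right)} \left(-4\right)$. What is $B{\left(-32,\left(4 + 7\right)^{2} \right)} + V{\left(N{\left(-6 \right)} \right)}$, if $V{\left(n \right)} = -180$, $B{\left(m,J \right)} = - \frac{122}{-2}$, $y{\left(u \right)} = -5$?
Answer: $-119$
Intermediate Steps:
$B{\left(m,J \right)} = 61$ ($B{\left(m,J \right)} = \left(-122\right) \left(- \frac{1}{2}\right) = 61$)
$N{\left(R \right)} = 20$ ($N{\left(R \right)} = \left(-5\right) \left(-4\right) = 20$)
$B{\left(-32,\left(4 + 7\right)^{2} \right)} + V{\left(N{\left(-6 \right)} \right)} = 61 - 180 = -119$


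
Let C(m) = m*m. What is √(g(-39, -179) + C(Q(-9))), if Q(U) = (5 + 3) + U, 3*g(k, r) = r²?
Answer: 2*√24033/3 ≈ 103.35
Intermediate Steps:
g(k, r) = r²/3
Q(U) = 8 + U
C(m) = m²
√(g(-39, -179) + C(Q(-9))) = √((⅓)*(-179)² + (8 - 9)²) = √((⅓)*32041 + (-1)²) = √(32041/3 + 1) = √(32044/3) = 2*√24033/3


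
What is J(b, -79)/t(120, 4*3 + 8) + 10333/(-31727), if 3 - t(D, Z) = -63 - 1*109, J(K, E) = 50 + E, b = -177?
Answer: -2728358/5552225 ≈ -0.49140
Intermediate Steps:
t(D, Z) = 175 (t(D, Z) = 3 - (-63 - 1*109) = 3 - (-63 - 109) = 3 - 1*(-172) = 3 + 172 = 175)
J(b, -79)/t(120, 4*3 + 8) + 10333/(-31727) = (50 - 79)/175 + 10333/(-31727) = -29*1/175 + 10333*(-1/31727) = -29/175 - 10333/31727 = -2728358/5552225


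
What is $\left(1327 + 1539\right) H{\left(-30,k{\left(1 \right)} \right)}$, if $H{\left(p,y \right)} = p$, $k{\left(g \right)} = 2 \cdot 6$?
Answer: $-85980$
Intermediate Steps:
$k{\left(g \right)} = 12$
$\left(1327 + 1539\right) H{\left(-30,k{\left(1 \right)} \right)} = \left(1327 + 1539\right) \left(-30\right) = 2866 \left(-30\right) = -85980$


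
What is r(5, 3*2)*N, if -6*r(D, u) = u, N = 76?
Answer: -76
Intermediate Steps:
r(D, u) = -u/6
r(5, 3*2)*N = -2/2*76 = -⅙*6*76 = -1*76 = -76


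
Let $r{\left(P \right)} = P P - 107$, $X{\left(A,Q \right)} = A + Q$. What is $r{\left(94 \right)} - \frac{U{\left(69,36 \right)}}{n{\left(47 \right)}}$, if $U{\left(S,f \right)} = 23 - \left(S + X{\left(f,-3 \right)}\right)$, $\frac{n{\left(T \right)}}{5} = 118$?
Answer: $\frac{5150189}{590} \approx 8729.1$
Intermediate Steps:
$n{\left(T \right)} = 590$ ($n{\left(T \right)} = 5 \cdot 118 = 590$)
$r{\left(P \right)} = -107 + P^{2}$ ($r{\left(P \right)} = P^{2} - 107 = -107 + P^{2}$)
$U{\left(S,f \right)} = 26 - S - f$ ($U{\left(S,f \right)} = 23 - \left(S + \left(f - 3\right)\right) = 23 - \left(S + \left(-3 + f\right)\right) = 23 - \left(-3 + S + f\right) = 26 - S - f$)
$r{\left(94 \right)} - \frac{U{\left(69,36 \right)}}{n{\left(47 \right)}} = \left(-107 + 94^{2}\right) - \frac{26 - 69 - 36}{590} = \left(-107 + 8836\right) - \left(26 - 69 - 36\right) \frac{1}{590} = 8729 - \left(-79\right) \frac{1}{590} = 8729 - - \frac{79}{590} = 8729 + \frac{79}{590} = \frac{5150189}{590}$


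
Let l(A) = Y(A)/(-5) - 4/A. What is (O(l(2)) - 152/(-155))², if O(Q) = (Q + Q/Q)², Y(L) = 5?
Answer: 595984/24025 ≈ 24.807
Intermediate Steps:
l(A) = -1 - 4/A (l(A) = 5/(-5) - 4/A = 5*(-⅕) - 4/A = -1 - 4/A)
O(Q) = (1 + Q)² (O(Q) = (Q + 1)² = (1 + Q)²)
(O(l(2)) - 152/(-155))² = ((1 + (-4 - 1*2)/2)² - 152/(-155))² = ((1 + (-4 - 2)/2)² - 152*(-1/155))² = ((1 + (½)*(-6))² + 152/155)² = ((1 - 3)² + 152/155)² = ((-2)² + 152/155)² = (4 + 152/155)² = (772/155)² = 595984/24025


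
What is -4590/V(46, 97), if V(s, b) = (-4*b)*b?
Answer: 2295/18818 ≈ 0.12196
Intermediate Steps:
V(s, b) = -4*b²
-4590/V(46, 97) = -4590/((-4*97²)) = -4590/((-4*9409)) = -4590/(-37636) = -4590*(-1/37636) = 2295/18818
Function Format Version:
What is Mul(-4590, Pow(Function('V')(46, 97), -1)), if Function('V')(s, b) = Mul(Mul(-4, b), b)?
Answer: Rational(2295, 18818) ≈ 0.12196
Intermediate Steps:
Function('V')(s, b) = Mul(-4, Pow(b, 2))
Mul(-4590, Pow(Function('V')(46, 97), -1)) = Mul(-4590, Pow(Mul(-4, Pow(97, 2)), -1)) = Mul(-4590, Pow(Mul(-4, 9409), -1)) = Mul(-4590, Pow(-37636, -1)) = Mul(-4590, Rational(-1, 37636)) = Rational(2295, 18818)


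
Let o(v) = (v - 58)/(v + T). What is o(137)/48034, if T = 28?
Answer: 79/7925610 ≈ 9.9677e-6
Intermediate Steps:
o(v) = (-58 + v)/(28 + v) (o(v) = (v - 58)/(v + 28) = (-58 + v)/(28 + v))
o(137)/48034 = ((-58 + 137)/(28 + 137))/48034 = (79/165)*(1/48034) = 79/7925610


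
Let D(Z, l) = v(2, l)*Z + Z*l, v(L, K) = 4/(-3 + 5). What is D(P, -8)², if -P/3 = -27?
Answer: 236196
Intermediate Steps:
P = 81 (P = -3*(-27) = 81)
v(L, K) = 2 (v(L, K) = 4/2 = 4*(½) = 2)
D(Z, l) = 2*Z + Z*l
D(P, -8)² = (81*(2 - 8))² = (81*(-6))² = (-486)² = 236196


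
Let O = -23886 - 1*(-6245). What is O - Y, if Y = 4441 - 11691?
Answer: -10391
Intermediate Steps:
O = -17641 (O = -23886 + 6245 = -17641)
Y = -7250
O - Y = -17641 - 1*(-7250) = -17641 + 7250 = -10391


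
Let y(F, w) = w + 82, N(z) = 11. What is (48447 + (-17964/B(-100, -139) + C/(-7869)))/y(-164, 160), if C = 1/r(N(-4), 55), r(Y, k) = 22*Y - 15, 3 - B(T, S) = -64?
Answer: 262092280454/1316475831 ≈ 199.09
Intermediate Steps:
B(T, S) = 67 (B(T, S) = 3 - 1*(-64) = 3 + 64 = 67)
r(Y, k) = -15 + 22*Y
C = 1/227 (C = 1/(-15 + 22*11) = 1/(-15 + 242) = 1/227 ≈ 0.0044053)
y(F, w) = 82 + w
(48447 + (-17964/B(-100, -139) + C/(-7869)))/y(-164, 160) = (48447 + (-17964/67 + (1/227)/(-7869)))/(82 + 160) = (48447 + (-17964*1/67 + (1/227)*(-1/7869)))/242 = (48447 + (-17964/67 - 1/1786263))*(1/242) = (48447 - 32088428599/119679621)*(1/242) = (5766030169988/119679621)*(1/242) = 262092280454/1316475831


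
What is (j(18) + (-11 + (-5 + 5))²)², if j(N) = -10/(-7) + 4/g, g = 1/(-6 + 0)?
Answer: 474721/49 ≈ 9688.2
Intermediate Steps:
g = -⅙ (g = 1/(-6) = -⅙ ≈ -0.16667)
j(N) = -158/7 (j(N) = -10/(-7) + 4/(-⅙) = -10*(-⅐) + 4*(-6) = 10/7 - 24 = -158/7)
(j(18) + (-11 + (-5 + 5))²)² = (-158/7 + (-11 + (-5 + 5))²)² = (-158/7 + (-11 + 0)²)² = (-158/7 + (-11)²)² = (-158/7 + 121)² = (689/7)² = 474721/49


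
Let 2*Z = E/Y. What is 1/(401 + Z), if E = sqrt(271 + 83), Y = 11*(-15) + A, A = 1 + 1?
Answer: 21308338/8544643361 + 163*sqrt(354)/8544643361 ≈ 0.0024941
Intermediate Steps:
A = 2
Y = -163 (Y = 11*(-15) + 2 = -165 + 2 = -163)
E = sqrt(354) ≈ 18.815
Z = -sqrt(354)/326 (Z = (sqrt(354)/(-163))/2 = (sqrt(354)*(-1/163))/2 = (-sqrt(354)/163)/2 = -sqrt(354)/326 ≈ -0.057714)
1/(401 + Z) = 1/(401 - sqrt(354)/326)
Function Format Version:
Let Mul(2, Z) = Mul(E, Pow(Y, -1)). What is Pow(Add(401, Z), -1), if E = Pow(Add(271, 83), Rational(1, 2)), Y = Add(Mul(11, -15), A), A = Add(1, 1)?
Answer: Add(Rational(21308338, 8544643361), Mul(Rational(163, 8544643361), Pow(354, Rational(1, 2)))) ≈ 0.0024941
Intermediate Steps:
A = 2
Y = -163 (Y = Add(Mul(11, -15), 2) = Add(-165, 2) = -163)
E = Pow(354, Rational(1, 2)) ≈ 18.815
Z = Mul(Rational(-1, 326), Pow(354, Rational(1, 2))) (Z = Mul(Rational(1, 2), Mul(Pow(354, Rational(1, 2)), Pow(-163, -1))) = Mul(Rational(1, 2), Mul(Pow(354, Rational(1, 2)), Rational(-1, 163))) = Mul(Rational(1, 2), Mul(Rational(-1, 163), Pow(354, Rational(1, 2)))) = Mul(Rational(-1, 326), Pow(354, Rational(1, 2))) ≈ -0.057714)
Pow(Add(401, Z), -1) = Pow(Add(401, Mul(Rational(-1, 326), Pow(354, Rational(1, 2)))), -1)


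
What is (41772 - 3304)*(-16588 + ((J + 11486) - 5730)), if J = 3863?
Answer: -268083492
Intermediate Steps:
(41772 - 3304)*(-16588 + ((J + 11486) - 5730)) = (41772 - 3304)*(-16588 + ((3863 + 11486) - 5730)) = 38468*(-16588 + (15349 - 5730)) = 38468*(-16588 + 9619) = 38468*(-6969) = -268083492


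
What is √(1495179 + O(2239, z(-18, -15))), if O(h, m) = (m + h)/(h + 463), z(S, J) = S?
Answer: √10916014825058/2702 ≈ 1222.8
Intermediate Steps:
O(h, m) = (h + m)/(463 + h)
√(1495179 + O(2239, z(-18, -15))) = √(1495179 + (2239 - 18)/(463 + 2239)) = √(1495179 + 2221/2702) = √(4039975879/2702) = √10916014825058/2702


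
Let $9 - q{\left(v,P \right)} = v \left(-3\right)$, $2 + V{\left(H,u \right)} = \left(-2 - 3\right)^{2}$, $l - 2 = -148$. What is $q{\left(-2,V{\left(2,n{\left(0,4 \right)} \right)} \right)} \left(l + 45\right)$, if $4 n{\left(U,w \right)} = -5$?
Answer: $-303$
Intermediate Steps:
$l = -146$ ($l = 2 - 148 = -146$)
$n{\left(U,w \right)} = - \frac{5}{4}$ ($n{\left(U,w \right)} = \frac{1}{4} \left(-5\right) = - \frac{5}{4}$)
$V{\left(H,u \right)} = 23$ ($V{\left(H,u \right)} = -2 + \left(-2 - 3\right)^{2} = -2 + \left(-5\right)^{2} = -2 + 25 = 23$)
$q{\left(v,P \right)} = 9 + 3 v$ ($q{\left(v,P \right)} = 9 - v \left(-3\right) = 9 - - 3 v = 9 + 3 v$)
$q{\left(-2,V{\left(2,n{\left(0,4 \right)} \right)} \right)} \left(l + 45\right) = \left(9 + 3 \left(-2\right)\right) \left(-146 + 45\right) = \left(9 - 6\right) \left(-101\right) = 3 \left(-101\right) = -303$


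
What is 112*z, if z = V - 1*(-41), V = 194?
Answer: 26320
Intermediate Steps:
z = 235 (z = 194 - 1*(-41) = 194 + 41 = 235)
112*z = 112*235 = 26320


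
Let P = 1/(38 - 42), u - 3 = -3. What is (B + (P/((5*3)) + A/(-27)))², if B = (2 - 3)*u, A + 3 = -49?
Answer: 1062961/291600 ≈ 3.6453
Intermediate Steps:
u = 0 (u = 3 - 3 = 0)
A = -52 (A = -3 - 49 = -52)
P = -¼ (P = 1/(-4) = -¼ ≈ -0.25000)
B = 0 (B = (2 - 3)*0 = -1*0 = 0)
(B + (P/((5*3)) + A/(-27)))² = (0 + (-1/(4*(5*3)) - 52/(-27)))² = (0 + (-¼/15 - 52*(-1/27)))² = (0 + (-¼*1/15 + 52/27))² = (0 + (-1/60 + 52/27))² = (0 + 1031/540)² = (1031/540)² = 1062961/291600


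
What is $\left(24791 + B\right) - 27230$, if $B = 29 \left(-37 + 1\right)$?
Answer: $-3483$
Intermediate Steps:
$B = -1044$ ($B = 29 \left(-36\right) = -1044$)
$\left(24791 + B\right) - 27230 = \left(24791 - 1044\right) - 27230 = 23747 - 27230 = -3483$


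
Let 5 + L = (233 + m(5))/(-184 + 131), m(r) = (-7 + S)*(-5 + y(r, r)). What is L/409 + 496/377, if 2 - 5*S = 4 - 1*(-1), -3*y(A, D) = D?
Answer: 31634834/24516687 ≈ 1.2903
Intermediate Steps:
y(A, D) = -D/3
S = -3/5 (S = 2/5 - (4 - 1*(-1))/5 = 2/5 - (4 + 1)/5 = 2/5 - 1/5*5 = 2/5 - 1 = -3/5 ≈ -0.60000)
m(r) = 38 + 38*r/15 (m(r) = (-7 - 3/5)*(-5 - r/3) = -38*(-5 - r/3)/5 = 38 + 38*r/15)
L = -1646/159 (L = -5 + (233 + (38 + (38/15)*5))/(-184 + 131) = -5 + (233 + (38 + 38/3))/(-53) = -5 + (233 + 152/3)*(-1/53) = -5 + (851/3)*(-1/53) = -5 - 851/159 = -1646/159 ≈ -10.352)
L/409 + 496/377 = -1646/159/409 + 496/377 = -1646/159*1/409 + 496*(1/377) = -1646/65031 + 496/377 = 31634834/24516687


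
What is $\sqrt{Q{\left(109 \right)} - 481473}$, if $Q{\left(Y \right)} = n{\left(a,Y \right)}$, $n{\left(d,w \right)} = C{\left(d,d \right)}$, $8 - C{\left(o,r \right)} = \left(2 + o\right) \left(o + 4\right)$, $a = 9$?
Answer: $6 i \sqrt{13378} \approx 693.98 i$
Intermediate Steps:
$C{\left(o,r \right)} = 8 - \left(2 + o\right) \left(4 + o\right)$ ($C{\left(o,r \right)} = 8 - \left(2 + o\right) \left(o + 4\right) = 8 - \left(2 + o\right) \left(4 + o\right)$)
$n{\left(d,w \right)} = - d \left(6 + d\right)$
$Q{\left(Y \right)} = -135$ ($Q{\left(Y \right)} = \left(-1\right) 9 \left(6 + 9\right) = \left(-1\right) 9 \cdot 15 = -135$)
$\sqrt{Q{\left(109 \right)} - 481473} = \sqrt{-135 - 481473} = \sqrt{-481608} = 6 i \sqrt{13378}$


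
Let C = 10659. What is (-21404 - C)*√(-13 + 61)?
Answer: -128252*√3 ≈ -2.2214e+5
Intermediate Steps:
(-21404 - C)*√(-13 + 61) = (-21404 - 1*10659)*√(-13 + 61) = (-21404 - 10659)*√48 = -128252*√3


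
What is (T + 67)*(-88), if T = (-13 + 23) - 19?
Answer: -5104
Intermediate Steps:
T = -9 (T = 10 - 19 = -9)
(T + 67)*(-88) = (-9 + 67)*(-88) = 58*(-88) = -5104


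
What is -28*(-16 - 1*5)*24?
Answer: 14112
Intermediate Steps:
-28*(-16 - 1*5)*24 = -28*(-16 - 5)*24 = -28*(-21)*24 = 588*24 = 14112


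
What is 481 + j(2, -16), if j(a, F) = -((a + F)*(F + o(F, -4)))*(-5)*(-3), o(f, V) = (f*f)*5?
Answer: 265921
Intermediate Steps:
o(f, V) = 5*f**2 (o(f, V) = f**2*5 = 5*f**2)
j(a, F) = -15*(F + a)*(F + 5*F**2) (j(a, F) = -((a + F)*(F + 5*F**2))*(-5)*(-3) = -((F + a)*(F + 5*F**2))*(-5)*(-3) = -(-5*(F + a)*(F + 5*F**2))*(-3) = -15*(F + a)*(F + 5*F**2))
481 + j(2, -16) = 481 + 15*(-16)*(-1*(-16) - 1*2 - 5*(-16)**2 - 5*(-16)*2) = 481 + 15*(-16)*(16 - 2 - 5*256 + 160) = 481 + 15*(-16)*(16 - 2 - 1280 + 160) = 481 + 15*(-16)*(-1106) = 481 + 265440 = 265921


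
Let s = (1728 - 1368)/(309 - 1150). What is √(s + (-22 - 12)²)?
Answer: 2*√242959/29 ≈ 33.994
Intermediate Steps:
s = -360/841 (s = 360/(-841) = 360*(-1/841) = -360/841 ≈ -0.42806)
√(s + (-22 - 12)²) = √(-360/841 + (-22 - 12)²) = √(-360/841 + (-34)²) = √(-360/841 + 1156) = √(971836/841) = 2*√242959/29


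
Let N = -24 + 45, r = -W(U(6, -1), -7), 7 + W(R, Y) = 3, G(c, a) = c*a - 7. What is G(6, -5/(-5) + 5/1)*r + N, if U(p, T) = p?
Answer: 137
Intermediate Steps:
G(c, a) = -7 + a*c (G(c, a) = a*c - 7 = -7 + a*c)
W(R, Y) = -4 (W(R, Y) = -7 + 3 = -4)
r = 4 (r = -1*(-4) = 4)
N = 21
G(6, -5/(-5) + 5/1)*r + N = (-7 + (-5/(-5) + 5/1)*6)*4 + 21 = (-7 + (-5*(-⅕) + 5*1)*6)*4 + 21 = (-7 + (1 + 5)*6)*4 + 21 = (-7 + 6*6)*4 + 21 = (-7 + 36)*4 + 21 = 29*4 + 21 = 116 + 21 = 137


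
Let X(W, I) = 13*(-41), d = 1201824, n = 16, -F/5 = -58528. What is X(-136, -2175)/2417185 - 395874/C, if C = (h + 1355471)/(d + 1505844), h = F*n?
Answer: -2590969393407982883/14594264463535 ≈ -1.7753e+5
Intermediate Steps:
F = 292640 (F = -5*(-58528) = 292640)
h = 4682240 (h = 292640*16 = 4682240)
X(W, I) = -533
C = 6037711/2707668 (C = (4682240 + 1355471)/(1201824 + 1505844) = 6037711/2707668 ≈ 2.2299)
X(-136, -2175)/2417185 - 395874/C = -533/2417185 - 395874/6037711/2707668 = -533*1/2417185 - 395874*2707668/6037711 = -533/2417185 - 1071895361832/6037711 = -2590969393407982883/14594264463535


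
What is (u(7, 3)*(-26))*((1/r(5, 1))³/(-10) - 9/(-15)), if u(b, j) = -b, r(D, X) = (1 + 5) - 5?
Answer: 91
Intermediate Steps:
r(D, X) = 1 (r(D, X) = 6 - 5 = 1)
(u(7, 3)*(-26))*((1/r(5, 1))³/(-10) - 9/(-15)) = (-1*7*(-26))*((1/1)³/(-10) - 9/(-15)) = (-7*(-26))*(1³*(-⅒) - 9*(-1/15)) = 182*(1*(-⅒) + ⅗) = 182*(-⅒ + ⅗) = 182*(½) = 91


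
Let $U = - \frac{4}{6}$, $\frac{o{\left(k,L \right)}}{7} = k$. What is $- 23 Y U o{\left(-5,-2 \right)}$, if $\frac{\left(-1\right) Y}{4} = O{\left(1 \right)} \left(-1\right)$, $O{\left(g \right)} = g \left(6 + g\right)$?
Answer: $- \frac{45080}{3} \approx -15027.0$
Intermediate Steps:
$o{\left(k,L \right)} = 7 k$
$U = - \frac{2}{3}$ ($U = \left(-4\right) \frac{1}{6} = - \frac{2}{3} \approx -0.66667$)
$Y = 28$ ($Y = - 4 \cdot 1 \left(6 + 1\right) \left(-1\right) = - 4 \cdot 1 \cdot 7 \left(-1\right) = - 4 \cdot 7 \left(-1\right) = \left(-4\right) \left(-7\right) = 28$)
$- 23 Y U o{\left(-5,-2 \right)} = \left(-23\right) 28 \left(- \frac{2 \cdot 7 \left(-5\right)}{3}\right) = - 644 \left(\left(- \frac{2}{3}\right) \left(-35\right)\right) = \left(-644\right) \frac{70}{3} = - \frac{45080}{3}$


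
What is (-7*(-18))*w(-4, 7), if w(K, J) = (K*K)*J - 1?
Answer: 13986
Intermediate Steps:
w(K, J) = -1 + J*K**2 (w(K, J) = K**2*J - 1 = J*K**2 - 1 = -1 + J*K**2)
(-7*(-18))*w(-4, 7) = (-7*(-18))*(-1 + 7*(-4)**2) = 126*(-1 + 7*16) = 126*(-1 + 112) = 126*111 = 13986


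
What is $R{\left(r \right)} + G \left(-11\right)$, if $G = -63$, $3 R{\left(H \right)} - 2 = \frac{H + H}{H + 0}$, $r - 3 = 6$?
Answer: $\frac{2083}{3} \approx 694.33$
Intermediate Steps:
$r = 9$ ($r = 3 + 6 = 9$)
$R{\left(H \right)} = \frac{4}{3}$ ($R{\left(H \right)} = \frac{2}{3} + \frac{\left(H + H\right) \frac{1}{H + 0}}{3} = \frac{2}{3} + \frac{2 H \frac{1}{H}}{3} = \frac{2}{3} + \frac{1}{3} \cdot 2 = \frac{2}{3} + \frac{2}{3} = \frac{4}{3}$)
$R{\left(r \right)} + G \left(-11\right) = \frac{4}{3} - -693 = \frac{4}{3} + 693 = \frac{2083}{3}$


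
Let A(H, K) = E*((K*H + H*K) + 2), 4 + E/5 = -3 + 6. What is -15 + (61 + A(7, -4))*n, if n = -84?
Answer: -27819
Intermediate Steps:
E = -5 (E = -20 + 5*(-3 + 6) = -20 + 5*3 = -20 + 15 = -5)
A(H, K) = -10 - 10*H*K (A(H, K) = -5*((K*H + H*K) + 2) = -5*((H*K + H*K) + 2) = -5*(2*H*K + 2) = -5*(2 + 2*H*K) = -10 - 10*H*K)
-15 + (61 + A(7, -4))*n = -15 + (61 + (-10 - 10*7*(-4)))*(-84) = -15 + (61 + (-10 + 280))*(-84) = -15 + (61 + 270)*(-84) = -15 + 331*(-84) = -15 - 27804 = -27819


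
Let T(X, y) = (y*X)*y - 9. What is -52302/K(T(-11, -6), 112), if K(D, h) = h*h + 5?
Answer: -17434/4183 ≈ -4.1678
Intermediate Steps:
T(X, y) = -9 + X*y² (T(X, y) = (X*y)*y - 9 = X*y² - 9 = -9 + X*y²)
K(D, h) = 5 + h² (K(D, h) = h² + 5 = 5 + h²)
-52302/K(T(-11, -6), 112) = -52302/(5 + 112²) = -52302/(5 + 12544) = -52302/12549 = -52302*1/12549 = -17434/4183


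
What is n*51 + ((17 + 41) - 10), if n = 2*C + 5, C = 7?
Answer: 1017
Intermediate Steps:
n = 19 (n = 2*7 + 5 = 14 + 5 = 19)
n*51 + ((17 + 41) - 10) = 19*51 + ((17 + 41) - 10) = 969 + (58 - 10) = 969 + 48 = 1017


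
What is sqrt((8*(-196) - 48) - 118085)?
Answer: I*sqrt(119701) ≈ 345.98*I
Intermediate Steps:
sqrt((8*(-196) - 48) - 118085) = sqrt((-1568 - 48) - 118085) = sqrt(-1616 - 118085) = sqrt(-119701) = I*sqrt(119701)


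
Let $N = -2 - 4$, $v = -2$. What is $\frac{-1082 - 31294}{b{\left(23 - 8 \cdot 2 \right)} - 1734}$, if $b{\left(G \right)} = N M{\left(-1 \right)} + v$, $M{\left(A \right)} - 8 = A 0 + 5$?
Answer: $\frac{16188}{907} \approx 17.848$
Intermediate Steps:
$M{\left(A \right)} = 13$ ($M{\left(A \right)} = 8 + \left(A 0 + 5\right) = 8 + \left(0 + 5\right) = 8 + 5 = 13$)
$N = -6$ ($N = -2 - 4 = -6$)
$b{\left(G \right)} = -80$ ($b{\left(G \right)} = \left(-6\right) 13 - 2 = -78 - 2 = -80$)
$\frac{-1082 - 31294}{b{\left(23 - 8 \cdot 2 \right)} - 1734} = \frac{-1082 - 31294}{-80 - 1734} = - \frac{32376}{-1814} = \left(-32376\right) \left(- \frac{1}{1814}\right) = \frac{16188}{907}$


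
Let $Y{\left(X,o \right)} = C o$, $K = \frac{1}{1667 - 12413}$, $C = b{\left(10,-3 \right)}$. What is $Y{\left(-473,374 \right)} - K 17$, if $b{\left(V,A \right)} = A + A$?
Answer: $- \frac{24114007}{10746} \approx -2244.0$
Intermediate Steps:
$b{\left(V,A \right)} = 2 A$
$C = -6$ ($C = 2 \left(-3\right) = -6$)
$K = - \frac{1}{10746}$ ($K = \frac{1}{-10746} = - \frac{1}{10746} \approx -9.3058 \cdot 10^{-5}$)
$Y{\left(X,o \right)} = - 6 o$
$Y{\left(-473,374 \right)} - K 17 = \left(-6\right) 374 - \left(- \frac{1}{10746}\right) 17 = -2244 - - \frac{17}{10746} = -2244 + \frac{17}{10746} = - \frac{24114007}{10746}$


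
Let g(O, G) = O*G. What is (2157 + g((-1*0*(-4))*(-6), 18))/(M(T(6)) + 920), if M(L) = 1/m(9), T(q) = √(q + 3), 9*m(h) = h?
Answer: 719/307 ≈ 2.3420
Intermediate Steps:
m(h) = h/9
g(O, G) = G*O
T(q) = √(3 + q)
M(L) = 1 (M(L) = 1/((⅑)*9) = 1/1 = 1)
(2157 + g((-1*0*(-4))*(-6), 18))/(M(T(6)) + 920) = (2157 + 18*((-1*0*(-4))*(-6)))/(1 + 920) = (2157 + 18*((0*(-4))*(-6)))/921 = (2157 + 18*(0*(-6)))*(1/921) = (2157 + 18*0)*(1/921) = (2157 + 0)*(1/921) = 2157*(1/921) = 719/307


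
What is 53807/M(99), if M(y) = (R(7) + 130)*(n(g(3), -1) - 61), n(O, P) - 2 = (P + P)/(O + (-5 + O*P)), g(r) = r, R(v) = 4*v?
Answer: -269035/46294 ≈ -5.8114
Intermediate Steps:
n(O, P) = 2 + 2*P/(-5 + O + O*P) (n(O, P) = 2 + (P + P)/(O + (-5 + O*P)) = 2 + (2*P)/(-5 + O + O*P) = 2 + 2*P/(-5 + O + O*P))
M(y) = -46294/5 (M(y) = (4*7 + 130)*(2*(-5 + 3 - 1 + 3*(-1))/(-5 + 3 + 3*(-1)) - 61) = (28 + 130)*(2*(-5 + 3 - 1 - 3)/(-5 + 3 - 3) - 61) = 158*(2*(-6)/(-5) - 61) = 158*(2*(-⅕)*(-6) - 61) = 158*(12/5 - 61) = 158*(-293/5) = -46294/5)
53807/M(99) = 53807/(-46294/5) = 53807*(-5/46294) = -269035/46294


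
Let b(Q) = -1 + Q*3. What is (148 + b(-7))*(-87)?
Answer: -10962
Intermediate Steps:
b(Q) = -1 + 3*Q
(148 + b(-7))*(-87) = (148 + (-1 + 3*(-7)))*(-87) = (148 + (-1 - 21))*(-87) = (148 - 22)*(-87) = 126*(-87) = -10962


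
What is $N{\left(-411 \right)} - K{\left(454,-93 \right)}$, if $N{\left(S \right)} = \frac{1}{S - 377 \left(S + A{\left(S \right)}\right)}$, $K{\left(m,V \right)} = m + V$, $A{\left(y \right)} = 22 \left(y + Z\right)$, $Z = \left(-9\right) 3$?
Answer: $- \frac{1367218187}{3787308} \approx -361.0$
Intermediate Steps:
$Z = -27$
$A{\left(y \right)} = -594 + 22 y$ ($A{\left(y \right)} = 22 \left(y - 27\right) = 22 \left(-27 + y\right) = -594 + 22 y$)
$K{\left(m,V \right)} = V + m$
$N{\left(S \right)} = \frac{1}{223938 - 8670 S}$ ($N{\left(S \right)} = \frac{1}{S - 377 \left(S + \left(-594 + 22 S\right)\right)} = \frac{1}{S - 377 \left(-594 + 23 S\right)} = \frac{1}{S - \left(-223938 + 8671 S\right)} = \frac{1}{223938 - 8670 S}$)
$N{\left(-411 \right)} - K{\left(454,-93 \right)} = - \frac{1}{-223938 + 8670 \left(-411\right)} - \left(-93 + 454\right) = - \frac{1}{-223938 - 3563370} - 361 = - \frac{1}{-3787308} - 361 = \left(-1\right) \left(- \frac{1}{3787308}\right) - 361 = \frac{1}{3787308} - 361 = - \frac{1367218187}{3787308}$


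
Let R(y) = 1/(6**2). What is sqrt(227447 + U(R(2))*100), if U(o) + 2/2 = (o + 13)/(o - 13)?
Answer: sqrt(49559977583)/467 ≈ 476.70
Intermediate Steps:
R(y) = 1/36
U(o) = -1 + (13 + o)/(-13 + o) (U(o) = -1 + (o + 13)/(o - 13) = -1 + (13 + o)/(-13 + o))
sqrt(227447 + U(R(2))*100) = sqrt(227447 + (26/(-13 + 1/36))*100) = sqrt(227447 + (26/(-467/36))*100) = sqrt(227447 + (26*(-36/467))*100) = sqrt(227447 - 936/467*100) = sqrt(227447 - 93600/467) = sqrt(106124149/467) = sqrt(49559977583)/467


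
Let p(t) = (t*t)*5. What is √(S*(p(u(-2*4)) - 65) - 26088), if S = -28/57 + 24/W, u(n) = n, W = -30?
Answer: 2*I*√2384158/19 ≈ 162.53*I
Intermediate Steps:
S = -368/285 (S = -28/57 + 24/(-30) = -28*1/57 + 24*(-1/30) = -28/57 - ⅘ = -368/285 ≈ -1.2912)
p(t) = 5*t² (p(t) = t²*5 = 5*t²)
√(S*(p(u(-2*4)) - 65) - 26088) = √(-368*(5*(-2*4)² - 65)/285 - 26088) = √(-368*(5*(-8)² - 65)/285 - 26088) = √(-368*(5*64 - 65)/285 - 26088) = √(-368*(320 - 65)/285 - 26088) = √(-368/285*255 - 26088) = √(-6256/19 - 26088) = √(-501928/19) = 2*I*√2384158/19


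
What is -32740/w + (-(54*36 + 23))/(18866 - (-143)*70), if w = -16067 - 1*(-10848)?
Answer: 935134467/150703844 ≈ 6.2051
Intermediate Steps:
w = -5219 (w = -16067 + 10848 = -5219)
-32740/w + (-(54*36 + 23))/(18866 - (-143)*70) = -32740/(-5219) + (-(54*36 + 23))/(18866 - (-143)*70) = -32740*(-1/5219) + (-(1944 + 23))/(18866 - 1*(-10010)) = 32740/5219 + (-1*1967)/(18866 + 10010) = 32740/5219 - 1967/28876 = 935134467/150703844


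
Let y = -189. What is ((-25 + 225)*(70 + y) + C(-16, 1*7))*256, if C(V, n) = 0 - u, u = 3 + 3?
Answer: -6094336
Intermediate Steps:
u = 6
C(V, n) = -6 (C(V, n) = 0 - 1*6 = 0 - 6 = -6)
((-25 + 225)*(70 + y) + C(-16, 1*7))*256 = ((-25 + 225)*(70 - 189) - 6)*256 = (200*(-119) - 6)*256 = (-23800 - 6)*256 = -23806*256 = -6094336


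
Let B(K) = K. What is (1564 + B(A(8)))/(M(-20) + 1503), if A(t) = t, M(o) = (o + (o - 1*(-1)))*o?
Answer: 524/761 ≈ 0.68857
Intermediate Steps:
M(o) = o*(1 + 2*o) (M(o) = (o + (o + 1))*o = (o + (1 + o))*o = (1 + 2*o)*o = o*(1 + 2*o))
(1564 + B(A(8)))/(M(-20) + 1503) = (1564 + 8)/(-20*(1 + 2*(-20)) + 1503) = 1572/(-20*(1 - 40) + 1503) = 1572/(-20*(-39) + 1503) = 1572/(780 + 1503) = 1572/2283 = 1572*(1/2283) = 524/761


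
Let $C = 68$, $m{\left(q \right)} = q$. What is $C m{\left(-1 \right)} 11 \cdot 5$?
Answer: $-3740$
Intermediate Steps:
$C m{\left(-1 \right)} 11 \cdot 5 = 68 \left(-1\right) 11 \cdot 5 = \left(-68\right) 55 = -3740$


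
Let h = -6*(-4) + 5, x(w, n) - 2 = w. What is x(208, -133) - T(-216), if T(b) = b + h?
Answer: 397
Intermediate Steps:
x(w, n) = 2 + w
h = 29 (h = 24 + 5 = 29)
T(b) = 29 + b (T(b) = b + 29 = 29 + b)
x(208, -133) - T(-216) = (2 + 208) - (29 - 216) = 210 - 1*(-187) = 210 + 187 = 397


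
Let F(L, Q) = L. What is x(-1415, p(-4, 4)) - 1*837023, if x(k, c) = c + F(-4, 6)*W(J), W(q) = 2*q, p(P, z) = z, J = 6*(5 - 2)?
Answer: -837163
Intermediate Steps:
J = 18 (J = 6*3 = 18)
x(k, c) = -144 + c (x(k, c) = c - 8*18 = c - 4*36 = c - 144 = -144 + c)
x(-1415, p(-4, 4)) - 1*837023 = (-144 + 4) - 1*837023 = -140 - 837023 = -837163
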